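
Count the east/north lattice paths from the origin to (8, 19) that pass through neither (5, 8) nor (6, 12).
Number of paths = 1314963

Inclusion–exclusion. Total paths: C(27, 8) = 2220075. Through P₁: C(13, 5)·C(14, 3) = 468468. Through P₂: C(18, 6)·C(9, 2) = 668304. Since P₁ is strictly southwest of P₂, a monotone path through both must visit P₁ then P₂; paths through both = C(13, 5)·C(5, 1)·C(9, 2) = 231660. Avoid both = 2220075 − 468468 − 668304 + 231660 = 1314963.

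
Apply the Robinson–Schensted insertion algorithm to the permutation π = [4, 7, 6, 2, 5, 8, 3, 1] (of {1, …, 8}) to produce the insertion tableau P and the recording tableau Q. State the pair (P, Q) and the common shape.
P = [1, 3, 8] / [2, 5] / [4] / [6] / [7];  Q = [1, 2, 6] / [3, 5] / [4] / [7] / [8];  common shape = (3, 2, 1, 1, 1)

Row-insert the values π_1, π_2, … into P one at a time, bumping the leftmost entry strictly greater than the inserted value down to the next row. The recording tableau Q records, in position (i, j), the step at which that cell was added to P.
  Insert 4 (step 1): P = [4];  Q = [1]
  Insert 7 (step 2): P = [4, 7];  Q = [1, 2]
  Insert 6 (step 3): P = [4, 6] / [7];  Q = [1, 2] / [3]
  Insert 2 (step 4): P = [2, 6] / [4] / [7];  Q = [1, 2] / [3] / [4]
  Insert 5 (step 5): P = [2, 5] / [4, 6] / [7];  Q = [1, 2] / [3, 5] / [4]
  Insert 8 (step 6): P = [2, 5, 8] / [4, 6] / [7];  Q = [1, 2, 6] / [3, 5] / [4]
  Insert 3 (step 7): P = [2, 3, 8] / [4, 5] / [6] / [7];  Q = [1, 2, 6] / [3, 5] / [4] / [7]
  Insert 1 (step 8): P = [1, 3, 8] / [2, 5] / [4] / [6] / [7];  Q = [1, 2, 6] / [3, 5] / [4] / [7] / [8]
Final shape: (3, 2, 1, 1, 1).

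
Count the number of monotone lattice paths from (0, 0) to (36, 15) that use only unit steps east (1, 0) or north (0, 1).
Number of paths = 3188675231420

A monotone lattice path from (0, 0) to (36, 15) consists of 36 east steps and 15 north steps in some order, so it is determined by which 36 of the 51 steps are east. The count is C(51, 36) = 3188675231420.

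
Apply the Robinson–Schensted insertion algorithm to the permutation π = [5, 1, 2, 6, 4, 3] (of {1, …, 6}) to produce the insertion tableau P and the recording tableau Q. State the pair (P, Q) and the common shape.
P = [1, 2, 3] / [4, 6] / [5];  Q = [1, 3, 4] / [2, 5] / [6];  common shape = (3, 2, 1)

Row-insert the values π_1, π_2, … into P one at a time, bumping the leftmost entry strictly greater than the inserted value down to the next row. The recording tableau Q records, in position (i, j), the step at which that cell was added to P.
  Insert 5 (step 1): P = [5];  Q = [1]
  Insert 1 (step 2): P = [1] / [5];  Q = [1] / [2]
  Insert 2 (step 3): P = [1, 2] / [5];  Q = [1, 3] / [2]
  Insert 6 (step 4): P = [1, 2, 6] / [5];  Q = [1, 3, 4] / [2]
  Insert 4 (step 5): P = [1, 2, 4] / [5, 6];  Q = [1, 3, 4] / [2, 5]
  Insert 3 (step 6): P = [1, 2, 3] / [4, 6] / [5];  Q = [1, 3, 4] / [2, 5] / [6]
Final shape: (3, 2, 1).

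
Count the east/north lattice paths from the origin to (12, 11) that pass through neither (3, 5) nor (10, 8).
Number of paths = 701418

Inclusion–exclusion. Total paths: C(23, 12) = 1352078. Through P₁: C(8, 3)·C(15, 9) = 280280. Through P₂: C(18, 10)·C(5, 2) = 437580. Since P₁ is strictly southwest of P₂, a monotone path through both must visit P₁ then P₂; paths through both = C(8, 3)·C(10, 7)·C(5, 2) = 67200. Avoid both = 1352078 − 280280 − 437580 + 67200 = 701418.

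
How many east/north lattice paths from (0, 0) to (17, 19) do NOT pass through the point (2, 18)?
Number of paths = 8597493560

Total paths from (0, 0) to (17, 19): C(36, 17) = 8597496600. Paths through (2, 18): (paths (0, 0) → (2, 18)) × (paths (2, 18) → (17, 19)) = C(20, 2) · C(16, 15) = 190 · 16 = 3040. Avoidance count = 8597496600 − 3040 = 8597493560.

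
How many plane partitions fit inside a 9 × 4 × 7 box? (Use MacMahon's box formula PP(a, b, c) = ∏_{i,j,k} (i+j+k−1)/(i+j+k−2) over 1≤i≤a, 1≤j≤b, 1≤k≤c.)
PP(9, 4, 7) = 10323075958624

Evaluate the triple product over i = 1..9, j = 1..4, k = 1..7. The factors are (2/1) · (3/2) · (4/3) · (5/4) · (6/5) · (7/6) · (8/7) · (3/2) · … (252 factors total). The numerators and denominators telescope so the product is an integer; carrying out the multiplication exactly gives PP(9, 4, 7) = 10323075958624.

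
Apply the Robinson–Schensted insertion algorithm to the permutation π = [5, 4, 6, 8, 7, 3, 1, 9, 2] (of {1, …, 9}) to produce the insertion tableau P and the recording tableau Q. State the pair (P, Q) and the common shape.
P = [1, 2, 7, 9] / [3, 6] / [4, 8] / [5];  Q = [1, 3, 4, 8] / [2, 5] / [6, 9] / [7];  common shape = (4, 2, 2, 1)

Row-insert the values π_1, π_2, … into P one at a time, bumping the leftmost entry strictly greater than the inserted value down to the next row. The recording tableau Q records, in position (i, j), the step at which that cell was added to P.
  Insert 5 (step 1): P = [5];  Q = [1]
  Insert 4 (step 2): P = [4] / [5];  Q = [1] / [2]
  Insert 6 (step 3): P = [4, 6] / [5];  Q = [1, 3] / [2]
  Insert 8 (step 4): P = [4, 6, 8] / [5];  Q = [1, 3, 4] / [2]
  Insert 7 (step 5): P = [4, 6, 7] / [5, 8];  Q = [1, 3, 4] / [2, 5]
  Insert 3 (step 6): P = [3, 6, 7] / [4, 8] / [5];  Q = [1, 3, 4] / [2, 5] / [6]
  Insert 1 (step 7): P = [1, 6, 7] / [3, 8] / [4] / [5];  Q = [1, 3, 4] / [2, 5] / [6] / [7]
  Insert 9 (step 8): P = [1, 6, 7, 9] / [3, 8] / [4] / [5];  Q = [1, 3, 4, 8] / [2, 5] / [6] / [7]
  Insert 2 (step 9): P = [1, 2, 7, 9] / [3, 6] / [4, 8] / [5];  Q = [1, 3, 4, 8] / [2, 5] / [6, 9] / [7]
Final shape: (4, 2, 2, 1).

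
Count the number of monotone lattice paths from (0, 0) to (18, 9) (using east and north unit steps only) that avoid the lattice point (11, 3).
Number of paths = 4062201

Total paths from (0, 0) to (18, 9): C(27, 18) = 4686825. Paths through (11, 3): (paths (0, 0) → (11, 3)) × (paths (11, 3) → (18, 9)) = C(14, 11) · C(13, 7) = 364 · 1716 = 624624. Avoidance count = 4686825 − 624624 = 4062201.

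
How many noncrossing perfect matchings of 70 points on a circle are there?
C_35 = 3116285494907301262

These noncrossing handshakes are counted by the Catalan number C_n = (1/(n + 1)) · C(2n, n). For n = 35: C_35 = (1/36) · C(70, 35) = 112186277816662845432/36 = 3116285494907301262.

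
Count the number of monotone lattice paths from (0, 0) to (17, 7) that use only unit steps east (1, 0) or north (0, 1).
Number of paths = 346104

A monotone lattice path from (0, 0) to (17, 7) consists of 17 east steps and 7 north steps in some order, so it is determined by which 17 of the 24 steps are east. The count is C(24, 17) = 346104.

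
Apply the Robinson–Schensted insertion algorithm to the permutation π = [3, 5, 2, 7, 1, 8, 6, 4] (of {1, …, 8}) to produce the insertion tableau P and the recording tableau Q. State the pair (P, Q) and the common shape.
P = [1, 4, 6, 8] / [2, 5] / [3, 7];  Q = [1, 2, 4, 6] / [3, 7] / [5, 8];  common shape = (4, 2, 2)

Row-insert the values π_1, π_2, … into P one at a time, bumping the leftmost entry strictly greater than the inserted value down to the next row. The recording tableau Q records, in position (i, j), the step at which that cell was added to P.
  Insert 3 (step 1): P = [3];  Q = [1]
  Insert 5 (step 2): P = [3, 5];  Q = [1, 2]
  Insert 2 (step 3): P = [2, 5] / [3];  Q = [1, 2] / [3]
  Insert 7 (step 4): P = [2, 5, 7] / [3];  Q = [1, 2, 4] / [3]
  Insert 1 (step 5): P = [1, 5, 7] / [2] / [3];  Q = [1, 2, 4] / [3] / [5]
  Insert 8 (step 6): P = [1, 5, 7, 8] / [2] / [3];  Q = [1, 2, 4, 6] / [3] / [5]
  Insert 6 (step 7): P = [1, 5, 6, 8] / [2, 7] / [3];  Q = [1, 2, 4, 6] / [3, 7] / [5]
  Insert 4 (step 8): P = [1, 4, 6, 8] / [2, 5] / [3, 7];  Q = [1, 2, 4, 6] / [3, 7] / [5, 8]
Final shape: (4, 2, 2).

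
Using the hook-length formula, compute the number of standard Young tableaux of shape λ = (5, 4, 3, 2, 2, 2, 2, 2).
# SYT of shape (5, 4, 3, 2, 2, 2, 2, 2) = 434546112

Hook-length formula: f^λ = n! / Π hook(c), product over all cells c of the Young diagram. For λ = (5, 4, 3, 2, 2, 2, 2, 2), n = 22 boxes. Hook lengths by row (left-to-right, top-to-bottom): [12, 11, 5, 3, 1]; [10, 9, 3, 1]; [8, 7, 1]; [6, 5]; [5, 4]; [4, 3]; [3, 2]; [2, 1]. Product of hooks = 2586608640000. So f^λ = 22! / 2586608640000 = 1124000727777607680000 / 2586608640000 = 434546112.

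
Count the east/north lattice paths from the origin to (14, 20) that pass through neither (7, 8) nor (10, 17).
Number of paths = 822008385

Inclusion–exclusion. Total paths: C(34, 14) = 1391975640. Through P₁: C(15, 7)·C(19, 7) = 324246780. Through P₂: C(27, 10)·C(7, 4) = 295269975. Since P₁ is strictly southwest of P₂, a monotone path through both must visit P₁ then P₂; paths through both = C(15, 7)·C(12, 3)·C(7, 4) = 49549500. Avoid both = 1391975640 − 324246780 − 295269975 + 49549500 = 822008385.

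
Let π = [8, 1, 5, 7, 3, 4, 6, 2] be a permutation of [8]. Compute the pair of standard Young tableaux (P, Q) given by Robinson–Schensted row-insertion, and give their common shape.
P = [1, 2, 4, 6] / [3, 7] / [5] / [8];  Q = [1, 3, 4, 7] / [2, 6] / [5] / [8];  common shape = (4, 2, 1, 1)

Row-insert the values π_1, π_2, … into P one at a time, bumping the leftmost entry strictly greater than the inserted value down to the next row. The recording tableau Q records, in position (i, j), the step at which that cell was added to P.
  Insert 8 (step 1): P = [8];  Q = [1]
  Insert 1 (step 2): P = [1] / [8];  Q = [1] / [2]
  Insert 5 (step 3): P = [1, 5] / [8];  Q = [1, 3] / [2]
  Insert 7 (step 4): P = [1, 5, 7] / [8];  Q = [1, 3, 4] / [2]
  Insert 3 (step 5): P = [1, 3, 7] / [5] / [8];  Q = [1, 3, 4] / [2] / [5]
  Insert 4 (step 6): P = [1, 3, 4] / [5, 7] / [8];  Q = [1, 3, 4] / [2, 6] / [5]
  Insert 6 (step 7): P = [1, 3, 4, 6] / [5, 7] / [8];  Q = [1, 3, 4, 7] / [2, 6] / [5]
  Insert 2 (step 8): P = [1, 2, 4, 6] / [3, 7] / [5] / [8];  Q = [1, 3, 4, 7] / [2, 6] / [5] / [8]
Final shape: (4, 2, 1, 1).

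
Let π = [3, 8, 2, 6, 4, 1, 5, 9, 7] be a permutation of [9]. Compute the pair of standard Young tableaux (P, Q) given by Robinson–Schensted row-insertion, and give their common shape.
P = [1, 4, 5, 7] / [2, 6, 9] / [3] / [8];  Q = [1, 2, 7, 8] / [3, 4, 9] / [5] / [6];  common shape = (4, 3, 1, 1)

Row-insert the values π_1, π_2, … into P one at a time, bumping the leftmost entry strictly greater than the inserted value down to the next row. The recording tableau Q records, in position (i, j), the step at which that cell was added to P.
  Insert 3 (step 1): P = [3];  Q = [1]
  Insert 8 (step 2): P = [3, 8];  Q = [1, 2]
  Insert 2 (step 3): P = [2, 8] / [3];  Q = [1, 2] / [3]
  Insert 6 (step 4): P = [2, 6] / [3, 8];  Q = [1, 2] / [3, 4]
  Insert 4 (step 5): P = [2, 4] / [3, 6] / [8];  Q = [1, 2] / [3, 4] / [5]
  Insert 1 (step 6): P = [1, 4] / [2, 6] / [3] / [8];  Q = [1, 2] / [3, 4] / [5] / [6]
  Insert 5 (step 7): P = [1, 4, 5] / [2, 6] / [3] / [8];  Q = [1, 2, 7] / [3, 4] / [5] / [6]
  Insert 9 (step 8): P = [1, 4, 5, 9] / [2, 6] / [3] / [8];  Q = [1, 2, 7, 8] / [3, 4] / [5] / [6]
  Insert 7 (step 9): P = [1, 4, 5, 7] / [2, 6, 9] / [3] / [8];  Q = [1, 2, 7, 8] / [3, 4, 9] / [5] / [6]
Final shape: (4, 3, 1, 1).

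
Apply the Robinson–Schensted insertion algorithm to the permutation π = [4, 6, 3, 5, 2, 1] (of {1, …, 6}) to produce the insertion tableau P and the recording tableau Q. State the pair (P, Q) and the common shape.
P = [1, 5] / [2, 6] / [3] / [4];  Q = [1, 2] / [3, 4] / [5] / [6];  common shape = (2, 2, 1, 1)

Row-insert the values π_1, π_2, … into P one at a time, bumping the leftmost entry strictly greater than the inserted value down to the next row. The recording tableau Q records, in position (i, j), the step at which that cell was added to P.
  Insert 4 (step 1): P = [4];  Q = [1]
  Insert 6 (step 2): P = [4, 6];  Q = [1, 2]
  Insert 3 (step 3): P = [3, 6] / [4];  Q = [1, 2] / [3]
  Insert 5 (step 4): P = [3, 5] / [4, 6];  Q = [1, 2] / [3, 4]
  Insert 2 (step 5): P = [2, 5] / [3, 6] / [4];  Q = [1, 2] / [3, 4] / [5]
  Insert 1 (step 6): P = [1, 5] / [2, 6] / [3] / [4];  Q = [1, 2] / [3, 4] / [5] / [6]
Final shape: (2, 2, 1, 1).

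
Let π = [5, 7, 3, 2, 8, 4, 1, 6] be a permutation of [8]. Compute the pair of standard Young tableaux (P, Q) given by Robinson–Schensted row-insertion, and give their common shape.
P = [1, 4, 6] / [2, 7, 8] / [3] / [5];  Q = [1, 2, 5] / [3, 6, 8] / [4] / [7];  common shape = (3, 3, 1, 1)

Row-insert the values π_1, π_2, … into P one at a time, bumping the leftmost entry strictly greater than the inserted value down to the next row. The recording tableau Q records, in position (i, j), the step at which that cell was added to P.
  Insert 5 (step 1): P = [5];  Q = [1]
  Insert 7 (step 2): P = [5, 7];  Q = [1, 2]
  Insert 3 (step 3): P = [3, 7] / [5];  Q = [1, 2] / [3]
  Insert 2 (step 4): P = [2, 7] / [3] / [5];  Q = [1, 2] / [3] / [4]
  Insert 8 (step 5): P = [2, 7, 8] / [3] / [5];  Q = [1, 2, 5] / [3] / [4]
  Insert 4 (step 6): P = [2, 4, 8] / [3, 7] / [5];  Q = [1, 2, 5] / [3, 6] / [4]
  Insert 1 (step 7): P = [1, 4, 8] / [2, 7] / [3] / [5];  Q = [1, 2, 5] / [3, 6] / [4] / [7]
  Insert 6 (step 8): P = [1, 4, 6] / [2, 7, 8] / [3] / [5];  Q = [1, 2, 5] / [3, 6, 8] / [4] / [7]
Final shape: (3, 3, 1, 1).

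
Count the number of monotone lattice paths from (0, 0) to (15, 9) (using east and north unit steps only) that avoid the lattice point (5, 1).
Number of paths = 1044956

Total paths from (0, 0) to (15, 9): C(24, 15) = 1307504. Paths through (5, 1): (paths (0, 0) → (5, 1)) × (paths (5, 1) → (15, 9)) = C(6, 5) · C(18, 10) = 6 · 43758 = 262548. Avoidance count = 1307504 − 262548 = 1044956.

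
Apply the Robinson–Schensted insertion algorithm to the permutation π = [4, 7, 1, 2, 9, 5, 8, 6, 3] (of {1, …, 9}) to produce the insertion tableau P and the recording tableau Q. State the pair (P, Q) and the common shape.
P = [1, 2, 3, 6] / [4, 5, 8] / [7] / [9];  Q = [1, 2, 5, 7] / [3, 4, 6] / [8] / [9];  common shape = (4, 3, 1, 1)

Row-insert the values π_1, π_2, … into P one at a time, bumping the leftmost entry strictly greater than the inserted value down to the next row. The recording tableau Q records, in position (i, j), the step at which that cell was added to P.
  Insert 4 (step 1): P = [4];  Q = [1]
  Insert 7 (step 2): P = [4, 7];  Q = [1, 2]
  Insert 1 (step 3): P = [1, 7] / [4];  Q = [1, 2] / [3]
  Insert 2 (step 4): P = [1, 2] / [4, 7];  Q = [1, 2] / [3, 4]
  Insert 9 (step 5): P = [1, 2, 9] / [4, 7];  Q = [1, 2, 5] / [3, 4]
  Insert 5 (step 6): P = [1, 2, 5] / [4, 7, 9];  Q = [1, 2, 5] / [3, 4, 6]
  Insert 8 (step 7): P = [1, 2, 5, 8] / [4, 7, 9];  Q = [1, 2, 5, 7] / [3, 4, 6]
  Insert 6 (step 8): P = [1, 2, 5, 6] / [4, 7, 8] / [9];  Q = [1, 2, 5, 7] / [3, 4, 6] / [8]
  Insert 3 (step 9): P = [1, 2, 3, 6] / [4, 5, 8] / [7] / [9];  Q = [1, 2, 5, 7] / [3, 4, 6] / [8] / [9]
Final shape: (4, 3, 1, 1).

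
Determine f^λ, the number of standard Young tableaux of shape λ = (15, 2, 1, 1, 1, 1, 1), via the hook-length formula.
# SYT of shape (15, 2, 1, 1, 1, 1, 1) = 682176

Hook-length formula: f^λ = n! / Π hook(c), product over all cells c of the Young diagram. For λ = (15, 2, 1, 1, 1, 1, 1), n = 22 boxes. Hook lengths by row (left-to-right, top-to-bottom): [21, 15, 13, 12, 11, 10, 9, 8, 7, 6, 5, 4, 3, 2, 1]; [7, 1]; [5]; [4]; [3]; [2]; [1]. Product of hooks = 1647669703680000. So f^λ = 22! / 1647669703680000 = 1124000727777607680000 / 1647669703680000 = 682176.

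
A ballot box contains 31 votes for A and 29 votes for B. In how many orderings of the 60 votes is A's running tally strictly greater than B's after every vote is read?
Strict-lead orderings = 3814986502092304

Total orderings of the 60 votes with 31 for A: C(60, 31) = 114449595062769120. By the Bertrand ballot formula (Cycle Lemma / reflection principle), the number of orderings in which A is strictly ahead of B throughout is (p − q)/(p + q) · C(p + q, p) = (31 − 29)/(31 + 29) · 114449595062769120 = 3814986502092304.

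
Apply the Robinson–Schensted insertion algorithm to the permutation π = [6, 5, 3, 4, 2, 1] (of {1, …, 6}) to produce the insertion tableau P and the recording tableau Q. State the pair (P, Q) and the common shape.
P = [1, 4] / [2] / [3] / [5] / [6];  Q = [1, 4] / [2] / [3] / [5] / [6];  common shape = (2, 1, 1, 1, 1)

Row-insert the values π_1, π_2, … into P one at a time, bumping the leftmost entry strictly greater than the inserted value down to the next row. The recording tableau Q records, in position (i, j), the step at which that cell was added to P.
  Insert 6 (step 1): P = [6];  Q = [1]
  Insert 5 (step 2): P = [5] / [6];  Q = [1] / [2]
  Insert 3 (step 3): P = [3] / [5] / [6];  Q = [1] / [2] / [3]
  Insert 4 (step 4): P = [3, 4] / [5] / [6];  Q = [1, 4] / [2] / [3]
  Insert 2 (step 5): P = [2, 4] / [3] / [5] / [6];  Q = [1, 4] / [2] / [3] / [5]
  Insert 1 (step 6): P = [1, 4] / [2] / [3] / [5] / [6];  Q = [1, 4] / [2] / [3] / [5] / [6]
Final shape: (2, 1, 1, 1, 1).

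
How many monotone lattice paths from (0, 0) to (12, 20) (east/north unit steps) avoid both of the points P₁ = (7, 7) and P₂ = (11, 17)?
Number of paths = 124232472

Inclusion–exclusion. Total paths: C(32, 12) = 225792840. Through P₁: C(14, 7)·C(18, 5) = 29405376. Through P₂: C(28, 11)·C(4, 1) = 85896720. Since P₁ is strictly southwest of P₂, a monotone path through both must visit P₁ then P₂; paths through both = C(14, 7)·C(14, 4)·C(4, 1) = 13741728. Avoid both = 225792840 − 29405376 − 85896720 + 13741728 = 124232472.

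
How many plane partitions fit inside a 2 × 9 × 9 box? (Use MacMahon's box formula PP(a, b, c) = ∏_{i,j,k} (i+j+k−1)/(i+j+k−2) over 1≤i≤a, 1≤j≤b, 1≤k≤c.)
PP(2, 9, 9) = 449141836

Evaluate the triple product over i = 1..2, j = 1..9, k = 1..9. The factors are (2/1) · (3/2) · (4/3) · (5/4) · (6/5) · (7/6) · (8/7) · (9/8) · … (162 factors total). The numerators and denominators telescope so the product is an integer; carrying out the multiplication exactly gives PP(2, 9, 9) = 449141836.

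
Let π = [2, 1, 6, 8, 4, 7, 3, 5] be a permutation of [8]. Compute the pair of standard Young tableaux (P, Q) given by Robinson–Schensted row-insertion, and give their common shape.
P = [1, 3, 5] / [2, 4, 7] / [6, 8];  Q = [1, 3, 4] / [2, 5, 6] / [7, 8];  common shape = (3, 3, 2)

Row-insert the values π_1, π_2, … into P one at a time, bumping the leftmost entry strictly greater than the inserted value down to the next row. The recording tableau Q records, in position (i, j), the step at which that cell was added to P.
  Insert 2 (step 1): P = [2];  Q = [1]
  Insert 1 (step 2): P = [1] / [2];  Q = [1] / [2]
  Insert 6 (step 3): P = [1, 6] / [2];  Q = [1, 3] / [2]
  Insert 8 (step 4): P = [1, 6, 8] / [2];  Q = [1, 3, 4] / [2]
  Insert 4 (step 5): P = [1, 4, 8] / [2, 6];  Q = [1, 3, 4] / [2, 5]
  Insert 7 (step 6): P = [1, 4, 7] / [2, 6, 8];  Q = [1, 3, 4] / [2, 5, 6]
  Insert 3 (step 7): P = [1, 3, 7] / [2, 4, 8] / [6];  Q = [1, 3, 4] / [2, 5, 6] / [7]
  Insert 5 (step 8): P = [1, 3, 5] / [2, 4, 7] / [6, 8];  Q = [1, 3, 4] / [2, 5, 6] / [7, 8]
Final shape: (3, 3, 2).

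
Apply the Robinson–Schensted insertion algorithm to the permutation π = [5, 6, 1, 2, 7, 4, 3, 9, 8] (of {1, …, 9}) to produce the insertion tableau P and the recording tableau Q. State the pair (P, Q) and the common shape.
P = [1, 2, 3, 8] / [4, 6, 7, 9] / [5];  Q = [1, 2, 5, 8] / [3, 4, 6, 9] / [7];  common shape = (4, 4, 1)

Row-insert the values π_1, π_2, … into P one at a time, bumping the leftmost entry strictly greater than the inserted value down to the next row. The recording tableau Q records, in position (i, j), the step at which that cell was added to P.
  Insert 5 (step 1): P = [5];  Q = [1]
  Insert 6 (step 2): P = [5, 6];  Q = [1, 2]
  Insert 1 (step 3): P = [1, 6] / [5];  Q = [1, 2] / [3]
  Insert 2 (step 4): P = [1, 2] / [5, 6];  Q = [1, 2] / [3, 4]
  Insert 7 (step 5): P = [1, 2, 7] / [5, 6];  Q = [1, 2, 5] / [3, 4]
  Insert 4 (step 6): P = [1, 2, 4] / [5, 6, 7];  Q = [1, 2, 5] / [3, 4, 6]
  Insert 3 (step 7): P = [1, 2, 3] / [4, 6, 7] / [5];  Q = [1, 2, 5] / [3, 4, 6] / [7]
  Insert 9 (step 8): P = [1, 2, 3, 9] / [4, 6, 7] / [5];  Q = [1, 2, 5, 8] / [3, 4, 6] / [7]
  Insert 8 (step 9): P = [1, 2, 3, 8] / [4, 6, 7, 9] / [5];  Q = [1, 2, 5, 8] / [3, 4, 6, 9] / [7]
Final shape: (4, 4, 1).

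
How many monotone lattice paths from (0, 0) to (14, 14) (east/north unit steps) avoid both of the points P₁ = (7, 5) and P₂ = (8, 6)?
Number of paths = 26794863

Inclusion–exclusion. Total paths: C(28, 14) = 40116600. Through P₁: C(12, 7)·C(16, 7) = 9060480. Through P₂: C(14, 8)·C(14, 6) = 9018009. Since P₁ is strictly southwest of P₂, a monotone path through both must visit P₁ then P₂; paths through both = C(12, 7)·C(2, 1)·C(14, 6) = 4756752. Avoid both = 40116600 − 9060480 − 9018009 + 4756752 = 26794863.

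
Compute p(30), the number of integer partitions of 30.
p(30) = 5604

Compute p(n) via the recurrence p(n, m) = p(n, m−1) + p(n−m, m), where p(n, m) counts partitions of n with all parts ≤ m and p(n) = p(n, n). The base cases are p(0, m) = 1 and p(n, 0) = 0 for n > 0. Filling the table yields p(30) = 5604. (Euler's pentagonal recurrence is an alternative.)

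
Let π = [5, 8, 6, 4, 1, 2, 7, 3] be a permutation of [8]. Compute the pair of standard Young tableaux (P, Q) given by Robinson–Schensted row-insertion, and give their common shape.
P = [1, 2, 3] / [4, 6, 7] / [5] / [8];  Q = [1, 2, 7] / [3, 6, 8] / [4] / [5];  common shape = (3, 3, 1, 1)

Row-insert the values π_1, π_2, … into P one at a time, bumping the leftmost entry strictly greater than the inserted value down to the next row. The recording tableau Q records, in position (i, j), the step at which that cell was added to P.
  Insert 5 (step 1): P = [5];  Q = [1]
  Insert 8 (step 2): P = [5, 8];  Q = [1, 2]
  Insert 6 (step 3): P = [5, 6] / [8];  Q = [1, 2] / [3]
  Insert 4 (step 4): P = [4, 6] / [5] / [8];  Q = [1, 2] / [3] / [4]
  Insert 1 (step 5): P = [1, 6] / [4] / [5] / [8];  Q = [1, 2] / [3] / [4] / [5]
  Insert 2 (step 6): P = [1, 2] / [4, 6] / [5] / [8];  Q = [1, 2] / [3, 6] / [4] / [5]
  Insert 7 (step 7): P = [1, 2, 7] / [4, 6] / [5] / [8];  Q = [1, 2, 7] / [3, 6] / [4] / [5]
  Insert 3 (step 8): P = [1, 2, 3] / [4, 6, 7] / [5] / [8];  Q = [1, 2, 7] / [3, 6, 8] / [4] / [5]
Final shape: (3, 3, 1, 1).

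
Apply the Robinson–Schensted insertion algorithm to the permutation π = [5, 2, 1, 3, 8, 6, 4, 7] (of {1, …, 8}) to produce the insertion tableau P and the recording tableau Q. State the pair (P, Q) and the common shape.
P = [1, 3, 4, 7] / [2, 6] / [5, 8];  Q = [1, 4, 5, 8] / [2, 6] / [3, 7];  common shape = (4, 2, 2)

Row-insert the values π_1, π_2, … into P one at a time, bumping the leftmost entry strictly greater than the inserted value down to the next row. The recording tableau Q records, in position (i, j), the step at which that cell was added to P.
  Insert 5 (step 1): P = [5];  Q = [1]
  Insert 2 (step 2): P = [2] / [5];  Q = [1] / [2]
  Insert 1 (step 3): P = [1] / [2] / [5];  Q = [1] / [2] / [3]
  Insert 3 (step 4): P = [1, 3] / [2] / [5];  Q = [1, 4] / [2] / [3]
  Insert 8 (step 5): P = [1, 3, 8] / [2] / [5];  Q = [1, 4, 5] / [2] / [3]
  Insert 6 (step 6): P = [1, 3, 6] / [2, 8] / [5];  Q = [1, 4, 5] / [2, 6] / [3]
  Insert 4 (step 7): P = [1, 3, 4] / [2, 6] / [5, 8];  Q = [1, 4, 5] / [2, 6] / [3, 7]
  Insert 7 (step 8): P = [1, 3, 4, 7] / [2, 6] / [5, 8];  Q = [1, 4, 5, 8] / [2, 6] / [3, 7]
Final shape: (4, 2, 2).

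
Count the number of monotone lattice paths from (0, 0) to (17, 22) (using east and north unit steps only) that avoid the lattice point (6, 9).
Number of paths = 38527917090

Total paths from (0, 0) to (17, 22): C(39, 17) = 51021117810. Paths through (6, 9): (paths (0, 0) → (6, 9)) × (paths (6, 9) → (17, 22)) = C(15, 6) · C(24, 11) = 5005 · 2496144 = 12493200720. Avoidance count = 51021117810 − 12493200720 = 38527917090.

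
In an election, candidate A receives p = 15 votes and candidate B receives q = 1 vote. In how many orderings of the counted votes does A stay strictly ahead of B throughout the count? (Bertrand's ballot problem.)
Strict-lead orderings = 14

Total orderings of the 16 votes with 15 for A: C(16, 15) = 16. By the Bertrand ballot formula (Cycle Lemma / reflection principle), the number of orderings in which A is strictly ahead of B throughout is (p − q)/(p + q) · C(p + q, p) = (15 − 1)/(15 + 1) · 16 = 14.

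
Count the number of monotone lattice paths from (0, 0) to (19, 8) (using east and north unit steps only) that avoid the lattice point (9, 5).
Number of paths = 1647503

Total paths from (0, 0) to (19, 8): C(27, 19) = 2220075. Paths through (9, 5): (paths (0, 0) → (9, 5)) × (paths (9, 5) → (19, 8)) = C(14, 9) · C(13, 10) = 2002 · 286 = 572572. Avoidance count = 2220075 − 572572 = 1647503.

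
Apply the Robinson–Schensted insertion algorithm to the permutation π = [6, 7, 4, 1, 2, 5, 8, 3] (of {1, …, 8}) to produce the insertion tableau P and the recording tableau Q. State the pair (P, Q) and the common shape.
P = [1, 2, 3, 8] / [4, 5] / [6, 7];  Q = [1, 2, 6, 7] / [3, 5] / [4, 8];  common shape = (4, 2, 2)

Row-insert the values π_1, π_2, … into P one at a time, bumping the leftmost entry strictly greater than the inserted value down to the next row. The recording tableau Q records, in position (i, j), the step at which that cell was added to P.
  Insert 6 (step 1): P = [6];  Q = [1]
  Insert 7 (step 2): P = [6, 7];  Q = [1, 2]
  Insert 4 (step 3): P = [4, 7] / [6];  Q = [1, 2] / [3]
  Insert 1 (step 4): P = [1, 7] / [4] / [6];  Q = [1, 2] / [3] / [4]
  Insert 2 (step 5): P = [1, 2] / [4, 7] / [6];  Q = [1, 2] / [3, 5] / [4]
  Insert 5 (step 6): P = [1, 2, 5] / [4, 7] / [6];  Q = [1, 2, 6] / [3, 5] / [4]
  Insert 8 (step 7): P = [1, 2, 5, 8] / [4, 7] / [6];  Q = [1, 2, 6, 7] / [3, 5] / [4]
  Insert 3 (step 8): P = [1, 2, 3, 8] / [4, 5] / [6, 7];  Q = [1, 2, 6, 7] / [3, 5] / [4, 8]
Final shape: (4, 2, 2).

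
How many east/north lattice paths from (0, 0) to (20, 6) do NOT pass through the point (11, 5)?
Number of paths = 186550

Total paths from (0, 0) to (20, 6): C(26, 20) = 230230. Paths through (11, 5): (paths (0, 0) → (11, 5)) × (paths (11, 5) → (20, 6)) = C(16, 11) · C(10, 9) = 4368 · 10 = 43680. Avoidance count = 230230 − 43680 = 186550.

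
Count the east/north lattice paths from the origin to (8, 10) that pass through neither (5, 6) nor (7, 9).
Number of paths = 13948

Inclusion–exclusion. Total paths: C(18, 8) = 43758. Through P₁: C(11, 5)·C(7, 3) = 16170. Through P₂: C(16, 7)·C(2, 1) = 22880. Since P₁ is strictly southwest of P₂, a monotone path through both must visit P₁ then P₂; paths through both = C(11, 5)·C(5, 2)·C(2, 1) = 9240. Avoid both = 43758 − 16170 − 22880 + 9240 = 13948.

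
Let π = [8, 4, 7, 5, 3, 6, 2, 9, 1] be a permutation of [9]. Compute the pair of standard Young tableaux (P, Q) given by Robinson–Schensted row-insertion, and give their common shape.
P = [1, 5, 6, 9] / [2] / [3] / [4] / [7] / [8];  Q = [1, 3, 6, 8] / [2] / [4] / [5] / [7] / [9];  common shape = (4, 1, 1, 1, 1, 1)

Row-insert the values π_1, π_2, … into P one at a time, bumping the leftmost entry strictly greater than the inserted value down to the next row. The recording tableau Q records, in position (i, j), the step at which that cell was added to P.
  Insert 8 (step 1): P = [8];  Q = [1]
  Insert 4 (step 2): P = [4] / [8];  Q = [1] / [2]
  Insert 7 (step 3): P = [4, 7] / [8];  Q = [1, 3] / [2]
  Insert 5 (step 4): P = [4, 5] / [7] / [8];  Q = [1, 3] / [2] / [4]
  Insert 3 (step 5): P = [3, 5] / [4] / [7] / [8];  Q = [1, 3] / [2] / [4] / [5]
  Insert 6 (step 6): P = [3, 5, 6] / [4] / [7] / [8];  Q = [1, 3, 6] / [2] / [4] / [5]
  Insert 2 (step 7): P = [2, 5, 6] / [3] / [4] / [7] / [8];  Q = [1, 3, 6] / [2] / [4] / [5] / [7]
  Insert 9 (step 8): P = [2, 5, 6, 9] / [3] / [4] / [7] / [8];  Q = [1, 3, 6, 8] / [2] / [4] / [5] / [7]
  Insert 1 (step 9): P = [1, 5, 6, 9] / [2] / [3] / [4] / [7] / [8];  Q = [1, 3, 6, 8] / [2] / [4] / [5] / [7] / [9]
Final shape: (4, 1, 1, 1, 1, 1).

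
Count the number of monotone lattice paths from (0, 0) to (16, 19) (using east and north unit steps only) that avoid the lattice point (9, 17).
Number of paths = 3947445150

Total paths from (0, 0) to (16, 19): C(35, 16) = 4059928950. Paths through (9, 17): (paths (0, 0) → (9, 17)) × (paths (9, 17) → (16, 19)) = C(26, 9) · C(9, 7) = 3124550 · 36 = 112483800. Avoidance count = 4059928950 − 112483800 = 3947445150.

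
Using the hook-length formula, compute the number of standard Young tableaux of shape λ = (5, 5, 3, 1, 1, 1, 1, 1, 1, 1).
# SYT of shape (5, 5, 3, 1, 1, 1, 1, 1, 1, 1) = 18418752

Hook-length formula: f^λ = n! / Π hook(c), product over all cells c of the Young diagram. For λ = (5, 5, 3, 1, 1, 1, 1, 1, 1, 1), n = 20 boxes. Hook lengths by row (left-to-right, top-to-bottom): [14, 6, 5, 3, 2]; [13, 5, 4, 2, 1]; [10, 2, 1]; [7]; [6]; [5]; [4]; [3]; [2]; [1]. Product of hooks = 132088320000. So f^λ = 20! / 132088320000 = 2432902008176640000 / 132088320000 = 18418752.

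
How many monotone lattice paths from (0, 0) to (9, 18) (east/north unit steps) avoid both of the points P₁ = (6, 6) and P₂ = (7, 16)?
Number of paths = 2856447

Inclusion–exclusion. Total paths: C(27, 9) = 4686825. Through P₁: C(12, 6)·C(15, 3) = 420420. Through P₂: C(23, 7)·C(4, 2) = 1470942. Since P₁ is strictly southwest of P₂, a monotone path through both must visit P₁ then P₂; paths through both = C(12, 6)·C(11, 1)·C(4, 2) = 60984. Avoid both = 4686825 − 420420 − 1470942 + 60984 = 2856447.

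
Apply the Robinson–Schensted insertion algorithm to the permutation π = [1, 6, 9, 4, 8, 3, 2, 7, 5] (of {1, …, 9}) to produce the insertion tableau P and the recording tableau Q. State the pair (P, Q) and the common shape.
P = [1, 2, 5] / [3, 7] / [4, 8] / [6, 9];  Q = [1, 2, 3] / [4, 5] / [6, 8] / [7, 9];  common shape = (3, 2, 2, 2)

Row-insert the values π_1, π_2, … into P one at a time, bumping the leftmost entry strictly greater than the inserted value down to the next row. The recording tableau Q records, in position (i, j), the step at which that cell was added to P.
  Insert 1 (step 1): P = [1];  Q = [1]
  Insert 6 (step 2): P = [1, 6];  Q = [1, 2]
  Insert 9 (step 3): P = [1, 6, 9];  Q = [1, 2, 3]
  Insert 4 (step 4): P = [1, 4, 9] / [6];  Q = [1, 2, 3] / [4]
  Insert 8 (step 5): P = [1, 4, 8] / [6, 9];  Q = [1, 2, 3] / [4, 5]
  Insert 3 (step 6): P = [1, 3, 8] / [4, 9] / [6];  Q = [1, 2, 3] / [4, 5] / [6]
  Insert 2 (step 7): P = [1, 2, 8] / [3, 9] / [4] / [6];  Q = [1, 2, 3] / [4, 5] / [6] / [7]
  Insert 7 (step 8): P = [1, 2, 7] / [3, 8] / [4, 9] / [6];  Q = [1, 2, 3] / [4, 5] / [6, 8] / [7]
  Insert 5 (step 9): P = [1, 2, 5] / [3, 7] / [4, 8] / [6, 9];  Q = [1, 2, 3] / [4, 5] / [6, 8] / [7, 9]
Final shape: (3, 2, 2, 2).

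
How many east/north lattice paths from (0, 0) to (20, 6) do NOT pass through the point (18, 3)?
Number of paths = 216930

Total paths from (0, 0) to (20, 6): C(26, 20) = 230230. Paths through (18, 3): (paths (0, 0) → (18, 3)) × (paths (18, 3) → (20, 6)) = C(21, 18) · C(5, 2) = 1330 · 10 = 13300. Avoidance count = 230230 − 13300 = 216930.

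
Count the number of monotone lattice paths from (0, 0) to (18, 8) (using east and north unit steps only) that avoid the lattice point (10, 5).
Number of paths = 1066780

Total paths from (0, 0) to (18, 8): C(26, 18) = 1562275. Paths through (10, 5): (paths (0, 0) → (10, 5)) × (paths (10, 5) → (18, 8)) = C(15, 10) · C(11, 8) = 3003 · 165 = 495495. Avoidance count = 1562275 − 495495 = 1066780.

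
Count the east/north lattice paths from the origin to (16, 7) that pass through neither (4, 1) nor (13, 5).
Number of paths = 102407

Inclusion–exclusion. Total paths: C(23, 16) = 245157. Through P₁: C(5, 4)·C(18, 12) = 92820. Through P₂: C(18, 13)·C(5, 3) = 85680. Since P₁ is strictly southwest of P₂, a monotone path through both must visit P₁ then P₂; paths through both = C(5, 4)·C(13, 9)·C(5, 3) = 35750. Avoid both = 245157 − 92820 − 85680 + 35750 = 102407.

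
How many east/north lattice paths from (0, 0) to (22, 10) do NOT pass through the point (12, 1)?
Number of paths = 63311326

Total paths from (0, 0) to (22, 10): C(32, 22) = 64512240. Paths through (12, 1): (paths (0, 0) → (12, 1)) × (paths (12, 1) → (22, 10)) = C(13, 12) · C(19, 10) = 13 · 92378 = 1200914. Avoidance count = 64512240 − 1200914 = 63311326.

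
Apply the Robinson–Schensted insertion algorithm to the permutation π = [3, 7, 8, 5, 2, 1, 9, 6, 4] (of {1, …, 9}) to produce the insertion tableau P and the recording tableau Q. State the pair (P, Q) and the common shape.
P = [1, 4, 6, 9] / [2, 5] / [3, 8] / [7];  Q = [1, 2, 3, 7] / [4, 8] / [5, 9] / [6];  common shape = (4, 2, 2, 1)

Row-insert the values π_1, π_2, … into P one at a time, bumping the leftmost entry strictly greater than the inserted value down to the next row. The recording tableau Q records, in position (i, j), the step at which that cell was added to P.
  Insert 3 (step 1): P = [3];  Q = [1]
  Insert 7 (step 2): P = [3, 7];  Q = [1, 2]
  Insert 8 (step 3): P = [3, 7, 8];  Q = [1, 2, 3]
  Insert 5 (step 4): P = [3, 5, 8] / [7];  Q = [1, 2, 3] / [4]
  Insert 2 (step 5): P = [2, 5, 8] / [3] / [7];  Q = [1, 2, 3] / [4] / [5]
  Insert 1 (step 6): P = [1, 5, 8] / [2] / [3] / [7];  Q = [1, 2, 3] / [4] / [5] / [6]
  Insert 9 (step 7): P = [1, 5, 8, 9] / [2] / [3] / [7];  Q = [1, 2, 3, 7] / [4] / [5] / [6]
  Insert 6 (step 8): P = [1, 5, 6, 9] / [2, 8] / [3] / [7];  Q = [1, 2, 3, 7] / [4, 8] / [5] / [6]
  Insert 4 (step 9): P = [1, 4, 6, 9] / [2, 5] / [3, 8] / [7];  Q = [1, 2, 3, 7] / [4, 8] / [5, 9] / [6]
Final shape: (4, 2, 2, 1).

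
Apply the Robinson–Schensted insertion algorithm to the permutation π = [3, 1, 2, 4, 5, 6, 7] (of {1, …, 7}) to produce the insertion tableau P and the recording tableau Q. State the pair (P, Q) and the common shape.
P = [1, 2, 4, 5, 6, 7] / [3];  Q = [1, 3, 4, 5, 6, 7] / [2];  common shape = (6, 1)

Row-insert the values π_1, π_2, … into P one at a time, bumping the leftmost entry strictly greater than the inserted value down to the next row. The recording tableau Q records, in position (i, j), the step at which that cell was added to P.
  Insert 3 (step 1): P = [3];  Q = [1]
  Insert 1 (step 2): P = [1] / [3];  Q = [1] / [2]
  Insert 2 (step 3): P = [1, 2] / [3];  Q = [1, 3] / [2]
  Insert 4 (step 4): P = [1, 2, 4] / [3];  Q = [1, 3, 4] / [2]
  Insert 5 (step 5): P = [1, 2, 4, 5] / [3];  Q = [1, 3, 4, 5] / [2]
  Insert 6 (step 6): P = [1, 2, 4, 5, 6] / [3];  Q = [1, 3, 4, 5, 6] / [2]
  Insert 7 (step 7): P = [1, 2, 4, 5, 6, 7] / [3];  Q = [1, 3, 4, 5, 6, 7] / [2]
Final shape: (6, 1).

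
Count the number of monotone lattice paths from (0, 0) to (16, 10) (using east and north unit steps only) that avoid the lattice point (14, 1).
Number of paths = 5310910

Total paths from (0, 0) to (16, 10): C(26, 16) = 5311735. Paths through (14, 1): (paths (0, 0) → (14, 1)) × (paths (14, 1) → (16, 10)) = C(15, 14) · C(11, 2) = 15 · 55 = 825. Avoidance count = 5311735 − 825 = 5310910.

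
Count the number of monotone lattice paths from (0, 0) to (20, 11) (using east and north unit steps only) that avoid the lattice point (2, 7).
Number of paths = 84408975

Total paths from (0, 0) to (20, 11): C(31, 20) = 84672315. Paths through (2, 7): (paths (0, 0) → (2, 7)) × (paths (2, 7) → (20, 11)) = C(9, 2) · C(22, 18) = 36 · 7315 = 263340. Avoidance count = 84672315 − 263340 = 84408975.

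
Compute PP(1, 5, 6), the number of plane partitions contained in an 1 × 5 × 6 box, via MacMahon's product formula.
PP(1, 5, 6) = 462

Evaluate the triple product over i = 1..1, j = 1..5, k = 1..6. The factors are (2/1) · (3/2) · (4/3) · (5/4) · (6/5) · (7/6) · (3/2) · (4/3) · … (30 factors total). The numerators and denominators telescope so the product is an integer; carrying out the multiplication exactly gives PP(1, 5, 6) = 462.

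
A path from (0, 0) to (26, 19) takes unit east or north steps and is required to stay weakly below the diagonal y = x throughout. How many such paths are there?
Number of paths = 722477682080

By the reflection principle (André's argument), the number of monotone paths to (26, 19) with n ≤ m that never go above y = x is C(45, 26) − C(45, 27) = 2438362177020 − 1715884494940 = 722477682080.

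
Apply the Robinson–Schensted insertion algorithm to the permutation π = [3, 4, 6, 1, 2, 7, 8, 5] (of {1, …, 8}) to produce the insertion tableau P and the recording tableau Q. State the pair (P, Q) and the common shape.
P = [1, 2, 5, 7, 8] / [3, 4, 6];  Q = [1, 2, 3, 6, 7] / [4, 5, 8];  common shape = (5, 3)

Row-insert the values π_1, π_2, … into P one at a time, bumping the leftmost entry strictly greater than the inserted value down to the next row. The recording tableau Q records, in position (i, j), the step at which that cell was added to P.
  Insert 3 (step 1): P = [3];  Q = [1]
  Insert 4 (step 2): P = [3, 4];  Q = [1, 2]
  Insert 6 (step 3): P = [3, 4, 6];  Q = [1, 2, 3]
  Insert 1 (step 4): P = [1, 4, 6] / [3];  Q = [1, 2, 3] / [4]
  Insert 2 (step 5): P = [1, 2, 6] / [3, 4];  Q = [1, 2, 3] / [4, 5]
  Insert 7 (step 6): P = [1, 2, 6, 7] / [3, 4];  Q = [1, 2, 3, 6] / [4, 5]
  Insert 8 (step 7): P = [1, 2, 6, 7, 8] / [3, 4];  Q = [1, 2, 3, 6, 7] / [4, 5]
  Insert 5 (step 8): P = [1, 2, 5, 7, 8] / [3, 4, 6];  Q = [1, 2, 3, 6, 7] / [4, 5, 8]
Final shape: (5, 3).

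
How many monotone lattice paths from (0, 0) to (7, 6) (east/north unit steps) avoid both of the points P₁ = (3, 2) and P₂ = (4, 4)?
Number of paths = 616

Inclusion–exclusion. Total paths: C(13, 7) = 1716. Through P₁: C(5, 3)·C(8, 4) = 700. Through P₂: C(8, 4)·C(5, 3) = 700. Since P₁ is strictly southwest of P₂, a monotone path through both must visit P₁ then P₂; paths through both = C(5, 3)·C(3, 1)·C(5, 3) = 300. Avoid both = 1716 − 700 − 700 + 300 = 616.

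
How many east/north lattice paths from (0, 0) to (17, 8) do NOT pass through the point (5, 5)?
Number of paths = 966915

Total paths from (0, 0) to (17, 8): C(25, 17) = 1081575. Paths through (5, 5): (paths (0, 0) → (5, 5)) × (paths (5, 5) → (17, 8)) = C(10, 5) · C(15, 12) = 252 · 455 = 114660. Avoidance count = 1081575 − 114660 = 966915.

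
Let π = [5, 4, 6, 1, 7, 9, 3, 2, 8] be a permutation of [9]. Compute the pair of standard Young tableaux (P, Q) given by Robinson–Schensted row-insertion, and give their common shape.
P = [1, 2, 7, 8] / [3, 6, 9] / [4] / [5];  Q = [1, 3, 5, 6] / [2, 7, 9] / [4] / [8];  common shape = (4, 3, 1, 1)

Row-insert the values π_1, π_2, … into P one at a time, bumping the leftmost entry strictly greater than the inserted value down to the next row. The recording tableau Q records, in position (i, j), the step at which that cell was added to P.
  Insert 5 (step 1): P = [5];  Q = [1]
  Insert 4 (step 2): P = [4] / [5];  Q = [1] / [2]
  Insert 6 (step 3): P = [4, 6] / [5];  Q = [1, 3] / [2]
  Insert 1 (step 4): P = [1, 6] / [4] / [5];  Q = [1, 3] / [2] / [4]
  Insert 7 (step 5): P = [1, 6, 7] / [4] / [5];  Q = [1, 3, 5] / [2] / [4]
  Insert 9 (step 6): P = [1, 6, 7, 9] / [4] / [5];  Q = [1, 3, 5, 6] / [2] / [4]
  Insert 3 (step 7): P = [1, 3, 7, 9] / [4, 6] / [5];  Q = [1, 3, 5, 6] / [2, 7] / [4]
  Insert 2 (step 8): P = [1, 2, 7, 9] / [3, 6] / [4] / [5];  Q = [1, 3, 5, 6] / [2, 7] / [4] / [8]
  Insert 8 (step 9): P = [1, 2, 7, 8] / [3, 6, 9] / [4] / [5];  Q = [1, 3, 5, 6] / [2, 7, 9] / [4] / [8]
Final shape: (4, 3, 1, 1).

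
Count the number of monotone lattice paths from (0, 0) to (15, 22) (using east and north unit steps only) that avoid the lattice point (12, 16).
Number of paths = 6808772340

Total paths from (0, 0) to (15, 22): C(37, 15) = 9364199760. Paths through (12, 16): (paths (0, 0) → (12, 16)) × (paths (12, 16) → (15, 22)) = C(28, 12) · C(9, 3) = 30421755 · 84 = 2555427420. Avoidance count = 9364199760 − 2555427420 = 6808772340.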